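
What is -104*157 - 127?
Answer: -16455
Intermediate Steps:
-104*157 - 127 = -16328 - 127 = -16455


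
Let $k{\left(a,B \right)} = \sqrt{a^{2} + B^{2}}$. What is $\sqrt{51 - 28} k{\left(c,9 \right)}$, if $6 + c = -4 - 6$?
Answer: $\sqrt{7751} \approx 88.04$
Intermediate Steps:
$c = -16$ ($c = -6 - 10 = -16$)
$k{\left(a,B \right)} = \sqrt{B^{2} + a^{2}}$
$\sqrt{51 - 28} k{\left(c,9 \right)} = \sqrt{51 - 28} \sqrt{9^{2} + \left(-16\right)^{2}} = \sqrt{23} \sqrt{81 + 256} = \sqrt{23} \sqrt{337} = \sqrt{7751}$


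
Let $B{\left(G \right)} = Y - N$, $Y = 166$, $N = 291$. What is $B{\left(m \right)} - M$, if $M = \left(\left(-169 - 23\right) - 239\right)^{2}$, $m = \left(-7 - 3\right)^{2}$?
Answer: $-185886$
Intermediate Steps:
$m = 100$ ($m = \left(-10\right)^{2} = 100$)
$B{\left(G \right)} = -125$ ($B{\left(G \right)} = 166 - 291 = -125$)
$M = 185761$ ($M = \left(-192 - 239\right)^{2} = \left(-431\right)^{2} = 185761$)
$B{\left(m \right)} - M = -125 - 185761 = -185886$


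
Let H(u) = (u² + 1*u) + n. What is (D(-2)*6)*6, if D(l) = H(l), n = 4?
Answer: 216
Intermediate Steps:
H(u) = 4 + u + u² (H(u) = (u² + 1*u) + 4 = (u² + u) + 4 = (u + u²) + 4 = 4 + u + u²)
D(l) = 4 + l + l²
(D(-2)*6)*6 = ((4 - 2 + (-2)²)*6)*6 = ((4 - 2 + 4)*6)*6 = (6*6)*6 = 36*6 = 216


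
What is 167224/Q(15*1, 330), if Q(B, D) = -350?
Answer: -83612/175 ≈ -477.78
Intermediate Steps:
167224/Q(15*1, 330) = 167224/(-350) = 167224*(-1/350) = -83612/175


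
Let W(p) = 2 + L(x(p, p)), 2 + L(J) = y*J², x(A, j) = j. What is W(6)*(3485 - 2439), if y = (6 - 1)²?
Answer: 941400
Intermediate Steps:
y = 25 (y = 5² = 25)
L(J) = -2 + 25*J²
W(p) = 25*p² (W(p) = 2 + (-2 + 25*p²) = 25*p²)
W(6)*(3485 - 2439) = (25*6²)*(3485 - 2439) = (25*36)*1046 = 900*1046 = 941400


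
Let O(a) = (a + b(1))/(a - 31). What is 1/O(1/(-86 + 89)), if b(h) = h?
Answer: -23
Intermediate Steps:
O(a) = (1 + a)/(-31 + a) (O(a) = (a + 1)/(a - 31) = (1 + a)/(-31 + a))
1/O(1/(-86 + 89)) = 1/((1 + 1/(-86 + 89))/(-31 + 1/(-86 + 89))) = 1/((1 + 1/3)/(-31 + 1/3)) = 1/((1 + ⅓)/(-31 + ⅓)) = 1/((4/3)/(-92/3)) = 1/(-3/92*4/3) = 1/(-1/23) = -23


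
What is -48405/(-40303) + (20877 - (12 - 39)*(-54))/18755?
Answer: 1690479732/755882765 ≈ 2.2364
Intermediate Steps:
-48405/(-40303) + (20877 - (12 - 39)*(-54))/18755 = -48405*(-1/40303) + (20877 - (-27)*(-54))*(1/18755) = 48405/40303 + (20877 - 1*1458)*(1/18755) = 48405/40303 + (20877 - 1458)*(1/18755) = 48405/40303 + 19419*(1/18755) = 48405/40303 + 19419/18755 = 1690479732/755882765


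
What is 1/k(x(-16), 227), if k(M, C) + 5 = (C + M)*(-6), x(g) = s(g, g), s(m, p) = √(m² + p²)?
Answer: -1367/1850257 + 96*√2/1850257 ≈ -0.00066544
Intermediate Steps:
x(g) = √2*√(g²) (x(g) = √(g² + g²) = √(2*g²) = √2*√(g²))
k(M, C) = -5 - 6*C - 6*M (k(M, C) = -5 + (C + M)*(-6) = -5 + (-6*C - 6*M) = -5 - 6*C - 6*M)
1/k(x(-16), 227) = 1/(-5 - 6*227 - 6*√2*√((-16)²)) = 1/(-5 - 1362 - 6*√2*√256) = 1/(-5 - 1362 - 6*√2*16) = 1/(-5 - 1362 - 96*√2) = 1/(-1367 - 96*√2)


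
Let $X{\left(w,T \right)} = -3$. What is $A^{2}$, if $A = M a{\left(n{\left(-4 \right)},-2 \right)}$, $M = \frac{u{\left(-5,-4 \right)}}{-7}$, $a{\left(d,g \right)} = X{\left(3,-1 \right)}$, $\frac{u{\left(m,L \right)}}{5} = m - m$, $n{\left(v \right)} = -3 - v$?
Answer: $0$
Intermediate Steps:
$u{\left(m,L \right)} = 0$ ($u{\left(m,L \right)} = 5 \left(m - m\right) = 5 \cdot 0 = 0$)
$a{\left(d,g \right)} = -3$
$M = 0$ ($M = \frac{0}{-7} = 0 \left(- \frac{1}{7}\right) = 0$)
$A = 0$ ($A = 0 \left(-3\right) = 0$)
$A^{2} = 0^{2} = 0$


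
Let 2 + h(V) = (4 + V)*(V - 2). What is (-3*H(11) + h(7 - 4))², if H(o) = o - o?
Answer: 25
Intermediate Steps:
H(o) = 0
h(V) = -2 + (-2 + V)*(4 + V) (h(V) = -2 + (4 + V)*(V - 2) = -2 + (4 + V)*(-2 + V) = -2 + (-2 + V)*(4 + V))
(-3*H(11) + h(7 - 4))² = (-3*0 + (-10 + (7 - 4)² + 2*(7 - 4)))² = (0 + (-10 + 3² + 2*3))² = (0 + (-10 + 9 + 6))² = (0 + 5)² = 5² = 25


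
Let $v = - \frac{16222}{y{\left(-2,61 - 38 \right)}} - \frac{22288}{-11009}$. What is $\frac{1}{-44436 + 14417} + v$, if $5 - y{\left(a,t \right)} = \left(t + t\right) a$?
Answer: $- \frac{5296135023051}{32056479587} \approx -165.21$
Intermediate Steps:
$y{\left(a,t \right)} = 5 - 2 a t$ ($y{\left(a,t \right)} = 5 - \left(t + t\right) a = 5 - 2 t a = 5 - 2 a t$)
$v = - \frac{176426062}{1067873}$ ($v = - \frac{16222}{5 - - 4 \left(61 - 38\right)} - \frac{22288}{-11009} = - \frac{16222}{5 - \left(-4\right) 23} - - \frac{22288}{11009} = - \frac{16222}{5 + 92} + \frac{22288}{11009} = - \frac{16222}{97} + \frac{22288}{11009} = - \frac{176426062}{1067873} \approx -165.21$)
$\frac{1}{-44436 + 14417} + v = \frac{1}{-44436 + 14417} - \frac{176426062}{1067873} = \frac{1}{-30019} - \frac{176426062}{1067873} = - \frac{1}{30019} - \frac{176426062}{1067873} = - \frac{5296135023051}{32056479587}$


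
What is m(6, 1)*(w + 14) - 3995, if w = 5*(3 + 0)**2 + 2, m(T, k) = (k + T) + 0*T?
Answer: -3568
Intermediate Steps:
m(T, k) = T + k (m(T, k) = (T + k) + 0 = T + k)
w = 47 (w = 5*3**2 + 2 = 5*9 + 2 = 45 + 2 = 47)
m(6, 1)*(w + 14) - 3995 = (6 + 1)*(47 + 14) - 3995 = 7*61 - 3995 = 427 - 3995 = -3568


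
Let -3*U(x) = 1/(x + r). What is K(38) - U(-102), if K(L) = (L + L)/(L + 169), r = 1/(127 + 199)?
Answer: 2504582/6882957 ≈ 0.36388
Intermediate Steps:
r = 1/326 ≈ 0.0030675
K(L) = 2*L/(169 + L) (K(L) = (2*L)/(169 + L) = 2*L/(169 + L))
U(x) = -1/(3*(1/326 + x)) (U(x) = -1/(3*(x + 1/326)) = -1/(3*(1/326 + x)))
K(38) - U(-102) = 2*38/(169 + 38) - (-326)/(3 + 978*(-102)) = 2*38/207 - (-326)/(3 - 99756) = 2*38*(1/207) - (-326)/(-99753) = 76/207 - (-326)*(-1)/99753 = 76/207 - 1*326/99753 = 76/207 - 326/99753 = 2504582/6882957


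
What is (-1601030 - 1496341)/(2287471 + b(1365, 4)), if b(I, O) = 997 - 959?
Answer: -1032457/762503 ≈ -1.3540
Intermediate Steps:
b(I, O) = 38
(-1601030 - 1496341)/(2287471 + b(1365, 4)) = (-1601030 - 1496341)/(2287471 + 38) = -3097371/2287509 = -3097371*1/2287509 = -1032457/762503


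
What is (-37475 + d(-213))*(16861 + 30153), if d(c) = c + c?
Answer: -1781877614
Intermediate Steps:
d(c) = 2*c
(-37475 + d(-213))*(16861 + 30153) = (-37475 + 2*(-213))*(16861 + 30153) = (-37475 - 426)*47014 = -37901*47014 = -1781877614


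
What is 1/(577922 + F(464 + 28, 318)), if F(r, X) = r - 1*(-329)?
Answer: 1/578743 ≈ 1.7279e-6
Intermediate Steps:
F(r, X) = 329 + r (F(r, X) = r + 329 = 329 + r)
1/(577922 + F(464 + 28, 318)) = 1/(577922 + (329 + (464 + 28))) = 1/(577922 + (329 + 492)) = 1/(577922 + 821) = 1/578743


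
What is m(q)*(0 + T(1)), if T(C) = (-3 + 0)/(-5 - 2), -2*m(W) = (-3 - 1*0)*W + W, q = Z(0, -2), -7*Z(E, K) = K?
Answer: 6/49 ≈ 0.12245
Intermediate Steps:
Z(E, K) = -K/7
q = 2/7 (q = -⅐*(-2) = 2/7 ≈ 0.28571)
m(W) = W (m(W) = -((-3 - 1*0)*W + W)/2 = -((-3 + 0)*W + W)/2 = -(-3*W + W)/2 = -(-1)*W = W)
T(C) = 3/7 (T(C) = -3/(-7) = -3*(-⅐) = 3/7)
m(q)*(0 + T(1)) = 2*(0 + 3/7)/7 = (2/7)*(3/7) = 6/49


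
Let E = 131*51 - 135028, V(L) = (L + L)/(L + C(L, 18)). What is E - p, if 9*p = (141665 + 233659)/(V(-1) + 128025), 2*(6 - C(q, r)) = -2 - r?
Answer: -246474738971/1920373 ≈ -1.2835e+5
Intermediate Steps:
C(q, r) = 7 + r/2 (C(q, r) = 6 - (-2 - r)/2 = 6 + (1 + r/2) = 7 + r/2)
V(L) = 2*L/(16 + L) (V(L) = (L + L)/(L + (7 + (½)*18)) = (2*L)/(L + (7 + 9)) = (2*L)/(L + 16) = (2*L)/(16 + L) = 2*L/(16 + L))
p = 625540/1920373 (p = ((141665 + 233659)/(2*(-1)/(16 - 1) + 128025))/9 = (375324/(2*(-1)/15 + 128025))/9 = (375324/(2*(-1)*(1/15) + 128025))/9 = (375324/(-2/15 + 128025))/9 = (375324/(1920373/15))/9 = (375324*(15/1920373))/9 = (⅑)*(5629860/1920373) = 625540/1920373 ≈ 0.32574)
E = -128347 (E = 6681 - 135028 = -128347)
E - p = -128347 - 1*625540/1920373 = -128347 - 625540/1920373 = -246474738971/1920373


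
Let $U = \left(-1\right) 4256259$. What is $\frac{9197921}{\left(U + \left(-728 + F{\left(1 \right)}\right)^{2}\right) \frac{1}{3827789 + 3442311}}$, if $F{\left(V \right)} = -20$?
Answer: $- \frac{13373961092420}{739351} \approx -1.8089 \cdot 10^{7}$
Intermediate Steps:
$U = -4256259$
$\frac{9197921}{\left(U + \left(-728 + F{\left(1 \right)}\right)^{2}\right) \frac{1}{3827789 + 3442311}} = \frac{9197921}{\left(-4256259 + \left(-728 - 20\right)^{2}\right) \frac{1}{3827789 + 3442311}} = \frac{9197921}{\left(-4256259 + \left(-748\right)^{2}\right) \frac{1}{7270100}} = \frac{9197921}{\left(-4256259 + 559504\right) \frac{1}{7270100}} = \frac{9197921}{\left(-3696755\right) \frac{1}{7270100}} = \frac{9197921}{- \frac{739351}{1454020}} = 9197921 \left(- \frac{1454020}{739351}\right) = - \frac{13373961092420}{739351}$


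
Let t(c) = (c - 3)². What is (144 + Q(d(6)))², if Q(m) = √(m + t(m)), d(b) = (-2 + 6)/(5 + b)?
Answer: (1584 + √885)²/121 ≈ 21522.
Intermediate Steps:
t(c) = (-3 + c)²
d(b) = 4/(5 + b)
Q(m) = √(m + (-3 + m)²)
(144 + Q(d(6)))² = (144 + √(4/(5 + 6) + (-3 + 4/(5 + 6))²))² = (144 + √(4/11 + (-3 + 4/11)²))² = (144 + √(4/11 + (-29/11)²))² = (144 + √(4/11 + 841/121))² = (144 + √(885/121))² = (144 + √885/11)²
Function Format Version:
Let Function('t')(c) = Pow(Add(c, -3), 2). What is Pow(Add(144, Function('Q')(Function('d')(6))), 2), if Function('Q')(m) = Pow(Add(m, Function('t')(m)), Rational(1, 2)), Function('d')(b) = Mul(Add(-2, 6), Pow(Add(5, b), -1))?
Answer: Mul(Rational(1, 121), Pow(Add(1584, Pow(885, Rational(1, 2))), 2)) ≈ 21522.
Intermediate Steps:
Function('t')(c) = Pow(Add(-3, c), 2)
Function('d')(b) = Mul(4, Pow(Add(5, b), -1))
Function('Q')(m) = Pow(Add(m, Pow(Add(-3, m), 2)), Rational(1, 2))
Pow(Add(144, Function('Q')(Function('d')(6))), 2) = Pow(Add(144, Pow(Add(Mul(4, Pow(Add(5, 6), -1)), Pow(Add(-3, Mul(4, Pow(Add(5, 6), -1))), 2)), Rational(1, 2))), 2) = Pow(Add(144, Pow(Add(Mul(4, Pow(11, -1)), Pow(Add(-3, Mul(4, Pow(11, -1))), 2)), Rational(1, 2))), 2) = Pow(Add(144, Pow(Add(Mul(4, Rational(1, 11)), Pow(Add(-3, Mul(4, Rational(1, 11))), 2)), Rational(1, 2))), 2) = Pow(Add(144, Pow(Add(Rational(4, 11), Pow(Add(-3, Rational(4, 11)), 2)), Rational(1, 2))), 2) = Pow(Add(144, Pow(Add(Rational(4, 11), Pow(Rational(-29, 11), 2)), Rational(1, 2))), 2) = Pow(Add(144, Pow(Add(Rational(4, 11), Rational(841, 121)), Rational(1, 2))), 2) = Pow(Add(144, Pow(Rational(885, 121), Rational(1, 2))), 2) = Pow(Add(144, Mul(Rational(1, 11), Pow(885, Rational(1, 2)))), 2)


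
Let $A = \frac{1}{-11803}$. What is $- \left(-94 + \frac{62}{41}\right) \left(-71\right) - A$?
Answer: $- \frac{3177745255}{483923} \approx -6566.6$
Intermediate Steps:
$A = - \frac{1}{11803} \approx -8.4724 \cdot 10^{-5}$
$- \left(-94 + \frac{62}{41}\right) \left(-71\right) - A = - \left(-94 + \frac{62}{41}\right) \left(-71\right) - - \frac{1}{11803} = - \left(-94 + 62 \cdot \frac{1}{41}\right) \left(-71\right) + \frac{1}{11803} = - \left(-94 + \frac{62}{41}\right) \left(-71\right) + \frac{1}{11803} = - \frac{\left(-3792\right) \left(-71\right)}{41} + \frac{1}{11803} = \left(-1\right) \frac{269232}{41} + \frac{1}{11803} = - \frac{269232}{41} + \frac{1}{11803} = - \frac{3177745255}{483923}$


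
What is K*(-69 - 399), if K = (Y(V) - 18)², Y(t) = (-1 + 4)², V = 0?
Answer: -37908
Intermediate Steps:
Y(t) = 9 (Y(t) = 3² = 9)
K = 81 (K = (9 - 18)² = (-9)² = 81)
K*(-69 - 399) = 81*(-69 - 399) = 81*(-468) = -37908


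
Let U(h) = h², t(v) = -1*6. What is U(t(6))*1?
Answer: 36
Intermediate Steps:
t(v) = -6
U(t(6))*1 = (-6)²*1 = 36*1 = 36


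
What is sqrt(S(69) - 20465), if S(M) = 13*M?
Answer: 4*I*sqrt(1223) ≈ 139.89*I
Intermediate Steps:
sqrt(S(69) - 20465) = sqrt(13*69 - 20465) = sqrt(897 - 20465) = sqrt(-19568) = 4*I*sqrt(1223)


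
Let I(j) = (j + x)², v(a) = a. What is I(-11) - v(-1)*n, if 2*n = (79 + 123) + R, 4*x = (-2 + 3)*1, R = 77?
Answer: 4081/16 ≈ 255.06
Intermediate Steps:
x = ¼ (x = ((-2 + 3)*1)/4 = (1*1)/4 = (¼)*1 = ¼ ≈ 0.25000)
I(j) = (¼ + j)² (I(j) = (j + ¼)² = (¼ + j)²)
n = 279/2 (n = ((79 + 123) + 77)/2 = (202 + 77)/2 = (½)*279 = 279/2 ≈ 139.50)
I(-11) - v(-1)*n = (1 + 4*(-11))²/16 - (-1)*279/2 = (1 - 44)²/16 - 1*(-279/2) = (1/16)*(-43)² + 279/2 = (1/16)*1849 + 279/2 = 1849/16 + 279/2 = 4081/16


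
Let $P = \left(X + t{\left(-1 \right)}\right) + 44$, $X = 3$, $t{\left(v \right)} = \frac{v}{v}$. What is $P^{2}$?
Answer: $2304$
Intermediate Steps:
$t{\left(v \right)} = 1$
$P = 48$ ($P = \left(3 + 1\right) + 44 = 4 + 44 = 48$)
$P^{2} = 48^{2} = 2304$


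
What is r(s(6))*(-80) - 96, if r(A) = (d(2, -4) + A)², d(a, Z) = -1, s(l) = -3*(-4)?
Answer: -9776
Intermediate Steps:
s(l) = 12
r(A) = (-1 + A)²
r(s(6))*(-80) - 96 = (-1 + 12)²*(-80) - 96 = 11²*(-80) - 96 = 121*(-80) - 96 = -9680 - 96 = -9776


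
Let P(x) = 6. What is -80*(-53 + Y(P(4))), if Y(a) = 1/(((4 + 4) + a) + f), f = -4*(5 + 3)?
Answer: 38200/9 ≈ 4244.4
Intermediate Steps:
f = -32 (f = -4*8 = -32)
Y(a) = 1/(-24 + a) (Y(a) = 1/(((4 + 4) + a) - 32) = 1/((8 + a) - 32) = 1/(-24 + a))
-80*(-53 + Y(P(4))) = -80*(-53 + 1/(-24 + 6)) = -80*(-53 + 1/(-18)) = -80*(-53 - 1/18) = -80*(-955/18) = 38200/9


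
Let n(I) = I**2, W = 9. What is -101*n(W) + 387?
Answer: -7794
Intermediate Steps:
-101*n(W) + 387 = -101*9**2 + 387 = -101*81 + 387 = -8181 + 387 = -7794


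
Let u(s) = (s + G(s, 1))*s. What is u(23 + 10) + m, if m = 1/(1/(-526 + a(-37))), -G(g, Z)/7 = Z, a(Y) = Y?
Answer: 295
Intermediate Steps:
G(g, Z) = -7*Z
u(s) = s*(-7 + s) (u(s) = (s - 7*1)*s = (s - 7)*s = (-7 + s)*s = s*(-7 + s))
m = -563 (m = 1/(1/(-526 - 37)) = 1/(1/(-563)) = 1/(-1/563) = -563)
u(23 + 10) + m = (23 + 10)*(-7 + (23 + 10)) - 563 = 33*(-7 + 33) - 563 = 33*26 - 563 = 858 - 563 = 295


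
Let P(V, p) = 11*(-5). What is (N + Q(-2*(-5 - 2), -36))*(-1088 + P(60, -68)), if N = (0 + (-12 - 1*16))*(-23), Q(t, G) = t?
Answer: -752094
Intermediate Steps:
P(V, p) = -55
N = 644 (N = (0 + (-12 - 16))*(-23) = (0 - 28)*(-23) = -28*(-23) = 644)
(N + Q(-2*(-5 - 2), -36))*(-1088 + P(60, -68)) = (644 - 2*(-5 - 2))*(-1088 - 55) = (644 - 2*(-7))*(-1143) = (644 + 14)*(-1143) = 658*(-1143) = -752094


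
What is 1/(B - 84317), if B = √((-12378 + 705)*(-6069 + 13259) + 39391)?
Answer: -84317/7193245968 - I*√83889479/7193245968 ≈ -1.1722e-5 - 1.2733e-6*I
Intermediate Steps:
B = I*√83889479 (B = √(-11673*7190 + 39391) = √(-83928870 + 39391) = √(-83889479) = I*√83889479 ≈ 9159.1*I)
1/(B - 84317) = 1/(I*√83889479 - 84317) = 1/(-84317 + I*√83889479)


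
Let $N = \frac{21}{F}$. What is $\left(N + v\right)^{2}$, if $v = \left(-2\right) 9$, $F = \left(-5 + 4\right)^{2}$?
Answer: $9$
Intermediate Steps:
$F = 1$ ($F = \left(-1\right)^{2} = 1$)
$v = -18$
$N = 21$ ($N = \frac{21}{1} = 21 \cdot 1 = 21$)
$\left(N + v\right)^{2} = \left(21 - 18\right)^{2} = 3^{2} = 9$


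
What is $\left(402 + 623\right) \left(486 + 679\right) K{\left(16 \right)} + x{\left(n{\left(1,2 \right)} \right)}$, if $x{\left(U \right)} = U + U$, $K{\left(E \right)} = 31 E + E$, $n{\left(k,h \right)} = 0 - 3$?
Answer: $611391994$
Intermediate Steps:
$n{\left(k,h \right)} = -3$
$K{\left(E \right)} = 32 E$
$x{\left(U \right)} = 2 U$
$\left(402 + 623\right) \left(486 + 679\right) K{\left(16 \right)} + x{\left(n{\left(1,2 \right)} \right)} = \left(402 + 623\right) \left(486 + 679\right) 32 \cdot 16 + 2 \left(-3\right) = 1025 \cdot 1165 \cdot 512 - 6 = 1194125 \cdot 512 - 6 = 611392000 - 6 = 611391994$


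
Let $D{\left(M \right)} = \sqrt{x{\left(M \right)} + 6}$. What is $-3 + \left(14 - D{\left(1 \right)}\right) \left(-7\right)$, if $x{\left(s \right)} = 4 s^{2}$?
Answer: $-101 + 7 \sqrt{10} \approx -78.864$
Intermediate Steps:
$D{\left(M \right)} = \sqrt{6 + 4 M^{2}}$ ($D{\left(M \right)} = \sqrt{4 M^{2} + 6} = \sqrt{6 + 4 M^{2}}$)
$-3 + \left(14 - D{\left(1 \right)}\right) \left(-7\right) = -3 + \left(14 - \sqrt{6 + 4 \cdot 1^{2}}\right) \left(-7\right) = -3 + \left(14 - \sqrt{6 + 4 \cdot 1}\right) \left(-7\right) = -3 + \left(14 - \sqrt{6 + 4}\right) \left(-7\right) = -3 + \left(14 - \sqrt{10}\right) \left(-7\right) = -3 - \left(98 - 7 \sqrt{10}\right) = -101 + 7 \sqrt{10}$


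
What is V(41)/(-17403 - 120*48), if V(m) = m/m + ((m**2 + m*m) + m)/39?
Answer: -3442/903357 ≈ -0.0038102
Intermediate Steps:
V(m) = 1 + m/39 + 2*m**2/39 (V(m) = 1 + ((m**2 + m**2) + m)*(1/39) = 1 + (2*m**2 + m)*(1/39) = 1 + (m + 2*m**2)*(1/39) = 1 + (m/39 + 2*m**2/39) = 1 + m/39 + 2*m**2/39)
V(41)/(-17403 - 120*48) = (1 + (1/39)*41 + (2/39)*41**2)/(-17403 - 120*48) = (1 + 41/39 + (2/39)*1681)/(-17403 - 5760) = (1 + 41/39 + 3362/39)/(-23163) = (3442/39)*(-1/23163) = -3442/903357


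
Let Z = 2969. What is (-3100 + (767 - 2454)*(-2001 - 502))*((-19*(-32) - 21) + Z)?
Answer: 15004403316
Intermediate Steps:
(-3100 + (767 - 2454)*(-2001 - 502))*((-19*(-32) - 21) + Z) = (-3100 + (767 - 2454)*(-2001 - 502))*((-19*(-32) - 21) + 2969) = (-3100 - 1687*(-2503))*((608 - 21) + 2969) = (-3100 + 4222561)*(587 + 2969) = 4219461*3556 = 15004403316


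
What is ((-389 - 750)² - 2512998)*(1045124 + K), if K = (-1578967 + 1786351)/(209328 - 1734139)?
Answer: -1937322760757249860/1524811 ≈ -1.2705e+12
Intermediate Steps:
K = -207384/1524811 (K = 207384/(-1524811) = 207384*(-1/1524811) = -207384/1524811 ≈ -0.13601)
((-389 - 750)² - 2512998)*(1045124 + K) = ((-389 - 750)² - 2512998)*(1045124 - 207384/1524811) = ((-1139)² - 2512998)*(1593616364180/1524811) = (1297321 - 2512998)*(1593616364180/1524811) = -1215677*1593616364180/1524811 = -1937322760757249860/1524811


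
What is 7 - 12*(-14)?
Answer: 175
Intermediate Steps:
7 - 12*(-14) = 7 + 168 = 175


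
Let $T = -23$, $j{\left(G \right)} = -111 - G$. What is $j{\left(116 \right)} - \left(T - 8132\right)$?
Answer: $7928$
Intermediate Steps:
$j{\left(116 \right)} - \left(T - 8132\right) = \left(-111 - 116\right) - \left(-23 - 8132\right) = -227 - -8155 = -227 + 8155 = 7928$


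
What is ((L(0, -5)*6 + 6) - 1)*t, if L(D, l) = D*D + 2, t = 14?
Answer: 238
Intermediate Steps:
L(D, l) = 2 + D² (L(D, l) = D² + 2 = 2 + D²)
((L(0, -5)*6 + 6) - 1)*t = (((2 + 0²)*6 + 6) - 1)*14 = (((2 + 0)*6 + 6) - 1)*14 = ((2*6 + 6) - 1)*14 = ((12 + 6) - 1)*14 = (18 - 1)*14 = 17*14 = 238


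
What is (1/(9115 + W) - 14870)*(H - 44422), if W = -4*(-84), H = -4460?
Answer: 6869698789458/9451 ≈ 7.2688e+8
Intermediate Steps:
W = 336
(1/(9115 + W) - 14870)*(H - 44422) = (1/(9115 + 336) - 14870)*(-4460 - 44422) = (1/9451 - 14870)*(-48882) = -140536369/9451*(-48882) = 6869698789458/9451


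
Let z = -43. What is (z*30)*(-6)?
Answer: 7740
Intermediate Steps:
(z*30)*(-6) = -43*30*(-6) = -1290*(-6) = 7740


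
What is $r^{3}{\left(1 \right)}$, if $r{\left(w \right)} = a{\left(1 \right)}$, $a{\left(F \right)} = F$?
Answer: $1$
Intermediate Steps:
$r{\left(w \right)} = 1$
$r^{3}{\left(1 \right)} = 1^{3} = 1$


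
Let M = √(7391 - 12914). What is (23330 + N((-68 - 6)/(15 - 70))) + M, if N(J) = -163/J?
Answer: 1717455/74 + I*√5523 ≈ 23209.0 + 74.317*I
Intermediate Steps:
M = I*√5523 (M = √(-5523) = I*√5523 ≈ 74.317*I)
(23330 + N((-68 - 6)/(15 - 70))) + M = (23330 - 163*(15 - 70)/(-68 - 6)) + I*√5523 = (23330 - 163/((-74/(-55)))) + I*√5523 = (23330 - 163/((-74*(-1/55)))) + I*√5523 = (23330 - 163/74/55) + I*√5523 = (23330 - 163*55/74) + I*√5523 = (23330 - 8965/74) + I*√5523 = 1717455/74 + I*√5523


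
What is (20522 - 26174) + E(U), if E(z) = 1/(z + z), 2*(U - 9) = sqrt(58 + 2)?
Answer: -248685/44 - sqrt(15)/132 ≈ -5652.0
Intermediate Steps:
U = 9 + sqrt(15) (U = 9 + sqrt(58 + 2)/2 = 9 + sqrt(60)/2 = 9 + (2*sqrt(15))/2 = 9 + sqrt(15) ≈ 12.873)
E(z) = 1/(2*z)
(20522 - 26174) + E(U) = (20522 - 26174) + 1/(2*(9 + sqrt(15))) = -5652 + 1/(2*(9 + sqrt(15)))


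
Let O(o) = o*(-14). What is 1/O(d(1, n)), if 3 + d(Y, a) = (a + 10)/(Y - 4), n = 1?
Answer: 3/280 ≈ 0.010714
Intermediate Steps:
d(Y, a) = -3 + (10 + a)/(-4 + Y) (d(Y, a) = -3 + (a + 10)/(Y - 4) = -3 + (10 + a)/(-4 + Y))
O(o) = -14*o
1/O(d(1, n)) = 1/(-14*(22 + 1 - 3*1)/(-4 + 1)) = 1/(-14*(22 + 1 - 3)/(-3)) = 1/(-(-14)*20/3) = 1/(-14*(-20/3)) = 1/(280/3) = 3/280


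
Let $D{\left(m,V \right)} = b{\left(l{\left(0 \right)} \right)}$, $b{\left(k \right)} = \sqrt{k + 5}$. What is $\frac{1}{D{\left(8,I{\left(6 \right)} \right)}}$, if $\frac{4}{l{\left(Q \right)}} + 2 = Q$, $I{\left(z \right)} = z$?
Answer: $\frac{\sqrt{3}}{3} \approx 0.57735$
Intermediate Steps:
$l{\left(Q \right)} = \frac{4}{-2 + Q}$
$b{\left(k \right)} = \sqrt{5 + k}$
$D{\left(m,V \right)} = \sqrt{3}$ ($D{\left(m,V \right)} = \sqrt{5 + \frac{4}{-2 + 0}} = \sqrt{5 + \frac{4}{-2}} = \sqrt{5 + 4 \left(- \frac{1}{2}\right)} = \sqrt{5 - 2} = \sqrt{3}$)
$\frac{1}{D{\left(8,I{\left(6 \right)} \right)}} = \frac{1}{\sqrt{3}} = \frac{\sqrt{3}}{3}$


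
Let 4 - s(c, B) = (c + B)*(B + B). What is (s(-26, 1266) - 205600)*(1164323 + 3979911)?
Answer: -17208882538584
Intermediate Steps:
s(c, B) = 4 - 2*B*(B + c) (s(c, B) = 4 - (c + B)*(B + B) = 4 - (B + c)*2*B = 4 - 2*B*(B + c))
(s(-26, 1266) - 205600)*(1164323 + 3979911) = ((4 - 2*1266² - 2*1266*(-26)) - 205600)*(1164323 + 3979911) = ((4 - 2*1602756 + 65832) - 205600)*5144234 = ((4 - 3205512 + 65832) - 205600)*5144234 = (-3139676 - 205600)*5144234 = -3345276*5144234 = -17208882538584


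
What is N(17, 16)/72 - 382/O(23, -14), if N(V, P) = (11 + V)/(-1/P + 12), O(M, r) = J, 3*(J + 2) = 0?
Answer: 328385/1719 ≈ 191.03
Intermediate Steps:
J = -2 (J = -2 + (⅓)*0 = -2 + 0 = -2)
O(M, r) = -2
N(V, P) = (11 + V)/(12 - 1/P)
N(17, 16)/72 - 382/O(23, -14) = (16*(11 + 17)/(-1 + 12*16))/72 - 382/(-2) = (16*28/(-1 + 192))*(1/72) - 382*(-½) = (16*28/191)*(1/72) + 191 = (16*(1/191)*28)*(1/72) + 191 = (448/191)*(1/72) + 191 = 56/1719 + 191 = 328385/1719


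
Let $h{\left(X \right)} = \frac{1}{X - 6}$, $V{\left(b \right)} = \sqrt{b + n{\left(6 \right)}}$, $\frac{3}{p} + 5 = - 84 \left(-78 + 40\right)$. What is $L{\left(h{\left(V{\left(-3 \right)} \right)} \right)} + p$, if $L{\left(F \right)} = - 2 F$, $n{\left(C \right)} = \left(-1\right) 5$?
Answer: $\frac{9594}{35057} + \frac{i \sqrt{2}}{11} \approx 0.27367 + 0.12856 i$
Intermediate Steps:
$n{\left(C \right)} = -5$
$p = \frac{3}{3187}$ ($p = \frac{3}{-5 - 84 \left(-78 + 40\right)} = \frac{3}{-5 - -3192} = \frac{3}{-5 + 3192} = \frac{3}{3187} \approx 0.00094132$)
$V{\left(b \right)} = \sqrt{-5 + b}$ ($V{\left(b \right)} = \sqrt{b - 5} = \sqrt{-5 + b}$)
$h{\left(X \right)} = \frac{1}{-6 + X}$
$L{\left(h{\left(V{\left(-3 \right)} \right)} \right)} + p = - \frac{2}{-6 + \sqrt{-5 - 3}} + \frac{3}{3187} = - \frac{2}{-6 + \sqrt{-8}} + \frac{3}{3187} = - \frac{2}{-6 + 2 i \sqrt{2}} + \frac{3}{3187} = \frac{3}{3187} - \frac{2}{-6 + 2 i \sqrt{2}}$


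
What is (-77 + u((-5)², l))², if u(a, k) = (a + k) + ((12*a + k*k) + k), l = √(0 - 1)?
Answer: 61005 + 988*I ≈ 61005.0 + 988.0*I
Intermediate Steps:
l = I (l = √(-1) = I ≈ 1.0*I)
u(a, k) = k² + 2*k + 13*a (u(a, k) = (a + k) + ((12*a + k²) + k) = (a + k) + ((k² + 12*a) + k) = (a + k) + (k + k² + 12*a) = k² + 2*k + 13*a)
(-77 + u((-5)², l))² = (-77 + (I² + 2*I + 13*(-5)²))² = (-77 + (-1 + 2*I + 13*25))² = (-77 + (-1 + 2*I + 325))² = (-77 + (324 + 2*I))² = (247 + 2*I)²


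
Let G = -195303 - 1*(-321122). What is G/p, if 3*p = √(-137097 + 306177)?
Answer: 125819*√42270/28180 ≈ 917.96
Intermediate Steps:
p = 2*√42270/3 (p = √(-137097 + 306177)/3 = √169080/3 = (2*√42270)/3 = 2*√42270/3 ≈ 137.06)
G = 125819 (G = -195303 + 321122 = 125819)
G/p = 125819/((2*√42270/3)) = 125819*(√42270/28180) = 125819*√42270/28180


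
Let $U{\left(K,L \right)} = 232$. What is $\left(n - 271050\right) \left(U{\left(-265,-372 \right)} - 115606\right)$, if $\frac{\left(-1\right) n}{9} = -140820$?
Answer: $-114950577420$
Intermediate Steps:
$n = 1267380$ ($n = \left(-9\right) \left(-140820\right) = 1267380$)
$\left(n - 271050\right) \left(U{\left(-265,-372 \right)} - 115606\right) = \left(1267380 - 271050\right) \left(232 - 115606\right) = 996330 \left(-115374\right) = -114950577420$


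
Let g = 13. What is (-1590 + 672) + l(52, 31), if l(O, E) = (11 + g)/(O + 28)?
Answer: -9177/10 ≈ -917.70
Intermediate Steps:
l(O, E) = 24/(28 + O) (l(O, E) = (11 + 13)/(O + 28) = 24/(28 + O))
(-1590 + 672) + l(52, 31) = (-1590 + 672) + 24/(28 + 52) = -918 + 24/80 = -918 + 24*(1/80) = -918 + 3/10 = -9177/10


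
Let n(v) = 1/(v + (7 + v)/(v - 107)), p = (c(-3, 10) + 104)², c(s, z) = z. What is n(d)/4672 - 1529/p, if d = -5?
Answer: -62751497/533173896 ≈ -0.11769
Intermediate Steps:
p = 12996 (p = (10 + 104)² = 114² = 12996)
n(v) = 1/(v + (7 + v)/(-107 + v))
n(d)/4672 - 1529/p = ((-107 - 5)/(7 + (-5)² - 106*(-5)))/4672 - 1529/12996 = (-112/(7 + 25 + 530))*(1/4672) - 1529*1/12996 = (-112/562)*(1/4672) - 1529/12996 = ((1/562)*(-112))*(1/4672) - 1529/12996 = -56/281*1/4672 - 1529/12996 = -7/164104 - 1529/12996 = -62751497/533173896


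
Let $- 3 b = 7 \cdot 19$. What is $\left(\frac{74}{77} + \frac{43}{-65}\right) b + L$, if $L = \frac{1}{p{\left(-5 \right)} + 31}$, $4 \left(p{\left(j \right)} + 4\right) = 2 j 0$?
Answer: $- \frac{255614}{19305} \approx -13.241$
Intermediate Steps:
$p{\left(j \right)} = -4$ ($p{\left(j \right)} = -4 + \frac{2 j 0}{4} = -4 + \frac{1}{4} \cdot 0 = -4 + 0 = -4$)
$b = - \frac{133}{3}$ ($b = - \frac{7 \cdot 19}{3} = \left(- \frac{1}{3}\right) 133 = - \frac{133}{3} \approx -44.333$)
$L = \frac{1}{27}$ ($L = \frac{1}{-4 + 31} = \frac{1}{27} \approx 0.037037$)
$\left(\frac{74}{77} + \frac{43}{-65}\right) b + L = \left(\frac{74}{77} + \frac{43}{-65}\right) \left(- \frac{133}{3}\right) + \frac{1}{27} = \left(74 \cdot \frac{1}{77} + 43 \left(- \frac{1}{65}\right)\right) \left(- \frac{133}{3}\right) + \frac{1}{27} = \left(\frac{74}{77} - \frac{43}{65}\right) \left(- \frac{133}{3}\right) + \frac{1}{27} = \frac{1499}{5005} \left(- \frac{133}{3}\right) + \frac{1}{27} = - \frac{28481}{2145} + \frac{1}{27} = - \frac{255614}{19305}$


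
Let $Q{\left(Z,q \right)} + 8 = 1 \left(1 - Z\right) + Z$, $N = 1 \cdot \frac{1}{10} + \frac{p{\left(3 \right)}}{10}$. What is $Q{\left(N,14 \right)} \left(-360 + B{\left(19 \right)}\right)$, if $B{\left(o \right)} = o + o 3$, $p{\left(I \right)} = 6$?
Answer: $1988$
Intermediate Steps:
$N = \frac{7}{10}$ ($N = 1 \cdot \frac{1}{10} + \frac{6}{10} = 1 \cdot \frac{1}{10} + 6 \cdot \frac{1}{10} = \frac{1}{10} + \frac{3}{5} = \frac{7}{10} \approx 0.7$)
$Q{\left(Z,q \right)} = -7$ ($Q{\left(Z,q \right)} = -8 + \left(1 \left(1 - Z\right) + Z\right) = -8 + \left(\left(1 - Z\right) + Z\right) = -8 + 1 = -7$)
$B{\left(o \right)} = 4 o$ ($B{\left(o \right)} = o + 3 o = 4 o$)
$Q{\left(N,14 \right)} \left(-360 + B{\left(19 \right)}\right) = - 7 \left(-360 + 4 \cdot 19\right) = - 7 \left(-360 + 76\right) = \left(-7\right) \left(-284\right) = 1988$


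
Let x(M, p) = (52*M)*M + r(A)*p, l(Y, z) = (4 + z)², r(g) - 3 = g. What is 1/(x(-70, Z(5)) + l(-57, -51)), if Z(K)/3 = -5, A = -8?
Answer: 1/257084 ≈ 3.8898e-6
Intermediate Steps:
Z(K) = -15 (Z(K) = 3*(-5) = -15)
r(g) = 3 + g
x(M, p) = -5*p + 52*M² (x(M, p) = (52*M)*M + (3 - 8)*p = 52*M² - 5*p = -5*p + 52*M²)
1/(x(-70, Z(5)) + l(-57, -51)) = 1/((-5*(-15) + 52*(-70)²) + (4 - 51)²) = 1/((75 + 52*4900) + (-47)²) = 1/((75 + 254800) + 2209) = 1/(254875 + 2209) = 1/257084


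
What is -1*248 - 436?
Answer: -684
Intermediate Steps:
-1*248 - 436 = -248 - 436 = -684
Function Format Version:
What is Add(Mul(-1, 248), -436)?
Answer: -684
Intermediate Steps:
Add(Mul(-1, 248), -436) = Add(-248, -436) = -684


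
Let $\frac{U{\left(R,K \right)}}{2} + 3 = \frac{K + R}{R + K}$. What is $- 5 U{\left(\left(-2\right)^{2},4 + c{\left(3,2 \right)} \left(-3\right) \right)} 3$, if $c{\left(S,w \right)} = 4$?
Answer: $60$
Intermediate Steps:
$U{\left(R,K \right)} = -4$ ($U{\left(R,K \right)} = -6 + 2 \frac{K + R}{R + K} = -6 + 2 \frac{K + R}{K + R} = -6 + 2 \cdot 1 = -6 + 2 = -4$)
$- 5 U{\left(\left(-2\right)^{2},4 + c{\left(3,2 \right)} \left(-3\right) \right)} 3 = \left(-5\right) \left(-4\right) 3 = 20 \cdot 3 = 60$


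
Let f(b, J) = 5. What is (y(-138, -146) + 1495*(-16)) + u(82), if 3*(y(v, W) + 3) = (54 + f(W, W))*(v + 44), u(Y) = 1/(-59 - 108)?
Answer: -12911608/501 ≈ -25772.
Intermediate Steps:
u(Y) = -1/167 (u(Y) = 1/(-167) = -1/167)
y(v, W) = 2587/3 + 59*v/3 (y(v, W) = -3 + ((54 + 5)*(v + 44))/3 = -3 + (59*(44 + v))/3 = -3 + (2596 + 59*v)/3 = -3 + (2596/3 + 59*v/3) = 2587/3 + 59*v/3)
(y(-138, -146) + 1495*(-16)) + u(82) = ((2587/3 + (59/3)*(-138)) + 1495*(-16)) - 1/167 = ((2587/3 - 2714) - 23920) - 1/167 = (-5555/3 - 23920) - 1/167 = -77315/3 - 1/167 = -12911608/501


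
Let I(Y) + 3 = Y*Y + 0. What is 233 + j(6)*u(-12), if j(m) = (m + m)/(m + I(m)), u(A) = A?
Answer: 2981/13 ≈ 229.31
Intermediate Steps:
I(Y) = -3 + Y² (I(Y) = -3 + (Y*Y + 0) = -3 + (Y² + 0) = -3 + Y²)
j(m) = 2*m/(-3 + m + m²) (j(m) = (m + m)/(m + (-3 + m²)) = (2*m)/(-3 + m + m²) = 2*m/(-3 + m + m²))
233 + j(6)*u(-12) = 233 + (2*6/(-3 + 6 + 6²))*(-12) = 233 + (2*6/(-3 + 6 + 36))*(-12) = 233 + (2*6/39)*(-12) = 233 + (2*6*(1/39))*(-12) = 233 + (4/13)*(-12) = 233 - 48/13 = 2981/13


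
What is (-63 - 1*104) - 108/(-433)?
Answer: -72203/433 ≈ -166.75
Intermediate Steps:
(-63 - 1*104) - 108/(-433) = (-63 - 104) - 108*(-1)/433 = -167 - 1*(-108/433) = -167 + 108/433 = -72203/433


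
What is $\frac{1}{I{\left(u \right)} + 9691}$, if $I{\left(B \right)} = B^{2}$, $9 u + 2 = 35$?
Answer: $\frac{9}{87340} \approx 0.00010305$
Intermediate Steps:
$u = \frac{11}{3}$ ($u = - \frac{2}{9} + \frac{1}{9} \cdot 35 = - \frac{2}{9} + \frac{35}{9} = \frac{11}{3} \approx 3.6667$)
$\frac{1}{I{\left(u \right)} + 9691} = \frac{1}{\left(\frac{11}{3}\right)^{2} + 9691} = \frac{1}{\frac{121}{9} + 9691} = \frac{1}{\frac{87340}{9}} = \frac{9}{87340}$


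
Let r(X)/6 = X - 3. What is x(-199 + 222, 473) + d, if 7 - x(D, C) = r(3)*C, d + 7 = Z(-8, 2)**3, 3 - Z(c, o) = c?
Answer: 1331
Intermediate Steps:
Z(c, o) = 3 - c
r(X) = -18 + 6*X (r(X) = 6*(X - 3) = 6*(-3 + X) = -18 + 6*X)
d = 1324 (d = -7 + (3 - 1*(-8))**3 = -7 + (3 + 8)**3 = -7 + 11**3 = -7 + 1331 = 1324)
x(D, C) = 7 (x(D, C) = 7 - (-18 + 6*3)*C = 7 - (-18 + 18)*C = 7 - 0*C = 7 - 1*0 = 7 + 0 = 7)
x(-199 + 222, 473) + d = 7 + 1324 = 1331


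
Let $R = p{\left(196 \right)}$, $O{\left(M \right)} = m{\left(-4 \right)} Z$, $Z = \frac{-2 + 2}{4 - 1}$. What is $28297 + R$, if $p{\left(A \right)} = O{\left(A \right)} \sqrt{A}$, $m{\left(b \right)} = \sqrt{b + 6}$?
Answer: $28297$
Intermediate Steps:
$m{\left(b \right)} = \sqrt{6 + b}$
$Z = 0$ ($Z = \frac{0}{3} = 0 \cdot \frac{1}{3} = 0$)
$O{\left(M \right)} = 0$ ($O{\left(M \right)} = \sqrt{6 - 4} \cdot 0 = \sqrt{2} \cdot 0 = 0$)
$p{\left(A \right)} = 0$ ($p{\left(A \right)} = 0 \sqrt{A} = 0$)
$R = 0$
$28297 + R = 28297 + 0 = 28297$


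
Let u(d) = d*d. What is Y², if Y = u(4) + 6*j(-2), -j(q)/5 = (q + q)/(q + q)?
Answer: 196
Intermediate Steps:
u(d) = d²
j(q) = -5 (j(q) = -5*(q + q)/(q + q) = -5*2*q/(2*q) = -5*2*q*1/(2*q) = -5*1 = -5)
Y = -14 (Y = 4² + 6*(-5) = 16 - 30 = -14)
Y² = (-14)² = 196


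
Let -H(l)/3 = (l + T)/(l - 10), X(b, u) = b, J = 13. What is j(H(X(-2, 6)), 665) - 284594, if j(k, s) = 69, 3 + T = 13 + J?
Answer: -284525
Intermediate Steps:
T = 23 (T = -3 + (13 + 13) = -3 + 26 = 23)
H(l) = -3*(23 + l)/(-10 + l) (H(l) = -3*(l + 23)/(l - 10) = -3*(23 + l)/(-10 + l))
j(H(X(-2, 6)), 665) - 284594 = 69 - 284594 = -284525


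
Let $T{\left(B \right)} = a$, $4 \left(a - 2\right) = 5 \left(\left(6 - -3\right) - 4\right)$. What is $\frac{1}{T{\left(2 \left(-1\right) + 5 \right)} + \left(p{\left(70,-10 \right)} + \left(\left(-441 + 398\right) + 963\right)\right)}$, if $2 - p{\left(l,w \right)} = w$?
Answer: $\frac{4}{3761} \approx 0.0010635$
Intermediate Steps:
$p{\left(l,w \right)} = 2 - w$
$a = \frac{33}{4}$ ($a = 2 + \frac{5 \left(\left(6 - -3\right) - 4\right)}{4} = 2 + \frac{5 \left(\left(6 + 3\right) - 4\right)}{4} = 2 + \frac{5 \left(9 - 4\right)}{4} = 2 + \frac{5 \cdot 5}{4} = 2 + \frac{1}{4} \cdot 25 = 2 + \frac{25}{4} = \frac{33}{4} \approx 8.25$)
$T{\left(B \right)} = \frac{33}{4}$
$\frac{1}{T{\left(2 \left(-1\right) + 5 \right)} + \left(p{\left(70,-10 \right)} + \left(\left(-441 + 398\right) + 963\right)\right)} = \frac{1}{\frac{33}{4} + \left(\left(2 - -10\right) + \left(\left(-441 + 398\right) + 963\right)\right)} = \frac{1}{\frac{33}{4} + \left(\left(2 + 10\right) + \left(-43 + 963\right)\right)} = \frac{1}{\frac{33}{4} + \left(12 + 920\right)} = \frac{1}{\frac{33}{4} + 932} = \frac{1}{\frac{3761}{4}} = \frac{4}{3761}$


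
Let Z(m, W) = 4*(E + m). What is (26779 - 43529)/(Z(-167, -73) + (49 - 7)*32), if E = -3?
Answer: -8375/332 ≈ -25.226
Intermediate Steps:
Z(m, W) = -12 + 4*m (Z(m, W) = 4*(-3 + m) = -12 + 4*m)
(26779 - 43529)/(Z(-167, -73) + (49 - 7)*32) = (26779 - 43529)/((-12 + 4*(-167)) + (49 - 7)*32) = -16750/((-12 - 668) + 42*32) = -16750/(-680 + 1344) = -16750/664 = -16750*1/664 = -8375/332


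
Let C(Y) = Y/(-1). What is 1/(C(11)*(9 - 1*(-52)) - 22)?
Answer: -1/693 ≈ -0.0014430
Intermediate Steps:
C(Y) = -Y (C(Y) = Y*(-1) = -Y)
1/(C(11)*(9 - 1*(-52)) - 22) = 1/((-1*11)*(9 - 1*(-52)) - 22) = 1/(-11*(9 + 52) - 22) = 1/(-11*61 - 22) = 1/(-671 - 22) = 1/(-693) = -1/693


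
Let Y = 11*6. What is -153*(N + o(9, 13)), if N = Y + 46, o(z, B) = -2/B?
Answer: -222462/13 ≈ -17112.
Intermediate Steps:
Y = 66
N = 112 (N = 66 + 46 = 112)
-153*(N + o(9, 13)) = -153*(112 - 2/13) = -153*1454/13 = -222462/13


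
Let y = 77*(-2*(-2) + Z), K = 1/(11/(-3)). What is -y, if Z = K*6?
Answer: -182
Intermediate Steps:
K = -3/11 (K = 1/(11*(-⅓)) = 1/(-11/3) = -3/11 ≈ -0.27273)
Z = -18/11 (Z = -3/11*6 = -18/11 ≈ -1.6364)
y = 182 (y = 77*(-2*(-2) - 18/11) = 77*(4 - 18/11) = 77*(26/11) = 182)
-y = -1*182 = -182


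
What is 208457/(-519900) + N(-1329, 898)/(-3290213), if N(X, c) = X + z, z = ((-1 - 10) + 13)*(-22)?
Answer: -685154108641/1710581738700 ≈ -0.40054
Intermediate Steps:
z = -44 (z = (-11 + 13)*(-22) = 2*(-22) = -44)
N(X, c) = -44 + X (N(X, c) = X - 44 = -44 + X)
208457/(-519900) + N(-1329, 898)/(-3290213) = 208457/(-519900) + (-44 - 1329)/(-3290213) = 208457*(-1/519900) - 1373*(-1/3290213) = -208457/519900 + 1373/3290213 = -685154108641/1710581738700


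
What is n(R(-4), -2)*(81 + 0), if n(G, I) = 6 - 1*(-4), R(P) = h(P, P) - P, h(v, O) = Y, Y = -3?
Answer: 810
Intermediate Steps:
h(v, O) = -3
R(P) = -3 - P
n(G, I) = 10 (n(G, I) = 6 + 4 = 10)
n(R(-4), -2)*(81 + 0) = 10*(81 + 0) = 10*81 = 810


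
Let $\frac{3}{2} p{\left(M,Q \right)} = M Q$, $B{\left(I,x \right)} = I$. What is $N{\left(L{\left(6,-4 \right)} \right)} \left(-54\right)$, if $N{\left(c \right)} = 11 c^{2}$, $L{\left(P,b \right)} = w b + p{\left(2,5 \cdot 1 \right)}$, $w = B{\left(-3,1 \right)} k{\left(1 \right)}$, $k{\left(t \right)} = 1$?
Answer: $-206976$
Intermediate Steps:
$p{\left(M,Q \right)} = \frac{2 M Q}{3}$
$w = -3$ ($w = \left(-3\right) 1 = -3$)
$L{\left(P,b \right)} = \frac{20}{3} - 3 b$ ($L{\left(P,b \right)} = - 3 b + \frac{2}{3} \cdot 2 \cdot 5 \cdot 1 = - 3 b + \frac{2}{3} \cdot 2 \cdot 5 = - 3 b + \frac{20}{3} = \frac{20}{3} - 3 b$)
$N{\left(L{\left(6,-4 \right)} \right)} \left(-54\right) = 11 \left(\frac{20}{3} - -12\right)^{2} \left(-54\right) = 11 \left(\frac{20}{3} + 12\right)^{2} \left(-54\right) = 11 \left(\frac{56}{3}\right)^{2} \left(-54\right) = 11 \cdot \frac{3136}{9} \left(-54\right) = \frac{34496}{9} \left(-54\right) = -206976$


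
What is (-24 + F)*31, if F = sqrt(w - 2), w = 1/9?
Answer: -744 + 31*I*sqrt(17)/3 ≈ -744.0 + 42.605*I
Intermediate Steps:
w = 1/9 ≈ 0.11111
F = I*sqrt(17)/3 (F = sqrt(1/9 - 2) = sqrt(-17/9) = I*sqrt(17)/3 ≈ 1.3744*I)
(-24 + F)*31 = (-24 + I*sqrt(17)/3)*31 = -744 + 31*I*sqrt(17)/3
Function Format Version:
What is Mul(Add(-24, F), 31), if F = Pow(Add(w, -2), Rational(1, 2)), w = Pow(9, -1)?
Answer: Add(-744, Mul(Rational(31, 3), I, Pow(17, Rational(1, 2)))) ≈ Add(-744.00, Mul(42.605, I))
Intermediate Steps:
w = Rational(1, 9) ≈ 0.11111
F = Mul(Rational(1, 3), I, Pow(17, Rational(1, 2))) (F = Pow(Add(Rational(1, 9), -2), Rational(1, 2)) = Pow(Rational(-17, 9), Rational(1, 2)) = Mul(Rational(1, 3), I, Pow(17, Rational(1, 2))) ≈ Mul(1.3744, I))
Mul(Add(-24, F), 31) = Mul(Add(-24, Mul(Rational(1, 3), I, Pow(17, Rational(1, 2)))), 31) = Add(-744, Mul(Rational(31, 3), I, Pow(17, Rational(1, 2))))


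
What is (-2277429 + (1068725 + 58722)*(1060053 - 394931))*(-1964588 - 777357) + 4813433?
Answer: -2056150352761160792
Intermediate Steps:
(-2277429 + (1068725 + 58722)*(1060053 - 394931))*(-1964588 - 777357) + 4813433 = (-2277429 + 1127447*665122)*(-2741945) + 4813433 = (-2277429 + 749889803534)*(-2741945) + 4813433 = 749887526105*(-2741945) + 4813433 = -2056150352765974225 + 4813433 = -2056150352761160792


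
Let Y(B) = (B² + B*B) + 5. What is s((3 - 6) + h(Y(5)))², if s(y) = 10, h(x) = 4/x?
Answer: 100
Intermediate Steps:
Y(B) = 5 + 2*B² (Y(B) = (B² + B²) + 5 = 2*B² + 5 = 5 + 2*B²)
s((3 - 6) + h(Y(5)))² = 10² = 100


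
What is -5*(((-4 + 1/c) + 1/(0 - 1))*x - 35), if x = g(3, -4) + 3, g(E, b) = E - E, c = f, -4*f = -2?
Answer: 220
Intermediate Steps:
f = 1/2 (f = -1/4*(-2) = 1/2 ≈ 0.50000)
c = 1/2 ≈ 0.50000
g(E, b) = 0
x = 3 (x = 0 + 3 = 3)
-5*(((-4 + 1/c) + 1/(0 - 1))*x - 35) = -5*(((-4 + 1/(1/2)) + 1/(0 - 1))*3 - 35) = -5*(((-4 + 2) + 1/(-1))*3 - 35) = -5*((-2 - 1)*3 - 35) = -5*(-3*3 - 35) = -5*(-9 - 35) = -5*(-44) = 220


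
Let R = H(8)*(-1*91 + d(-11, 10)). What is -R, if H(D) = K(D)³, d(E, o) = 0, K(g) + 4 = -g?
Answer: -157248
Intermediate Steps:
K(g) = -4 - g
H(D) = (-4 - D)³
R = 157248 (R = (-(4 + 8)³)*(-1*91 + 0) = (-1*12³)*(-91 + 0) = -1*1728*(-91) = -1728*(-91) = 157248)
-R = -1*157248 = -157248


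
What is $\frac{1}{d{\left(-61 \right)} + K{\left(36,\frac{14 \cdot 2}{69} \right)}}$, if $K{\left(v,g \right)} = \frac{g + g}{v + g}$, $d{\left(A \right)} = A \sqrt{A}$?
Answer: $\frac{2198}{22379418725} + \frac{6014356 i \sqrt{61}}{22379418725} \approx 9.8215 \cdot 10^{-8} + 0.002099 i$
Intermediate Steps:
$d{\left(A \right)} = A^{\frac{3}{2}}$
$K{\left(v,g \right)} = \frac{2 g}{g + v}$
$\frac{1}{d{\left(-61 \right)} + K{\left(36,\frac{14 \cdot 2}{69} \right)}} = \frac{1}{\left(-61\right)^{\frac{3}{2}} + \frac{2 \frac{14 \cdot 2}{69}}{\frac{14 \cdot 2}{69} + 36}} = \frac{1}{- 61 i \sqrt{61} + \frac{2 \cdot 28 \cdot \frac{1}{69}}{28 \cdot \frac{1}{69} + 36}} = \frac{1}{- 61 i \sqrt{61} + 2 \cdot \frac{28}{69} \frac{1}{\frac{28}{69} + 36}} = \frac{1}{- 61 i \sqrt{61} + 2 \cdot \frac{28}{69} \frac{1}{\frac{2512}{69}}} = \frac{1}{- 61 i \sqrt{61} + 2 \cdot \frac{28}{69} \cdot \frac{69}{2512}} = \frac{1}{- 61 i \sqrt{61} + \frac{7}{314}} = \frac{1}{\frac{7}{314} - 61 i \sqrt{61}}$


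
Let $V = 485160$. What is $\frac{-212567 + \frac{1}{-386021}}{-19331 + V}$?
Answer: $- \frac{82055325908}{179819776409} \approx -0.45632$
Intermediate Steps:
$\frac{-212567 + \frac{1}{-386021}}{-19331 + V} = \frac{-212567 + \frac{1}{-386021}}{-19331 + 485160} = \frac{-212567 - \frac{1}{386021}}{465829} = \left(- \frac{82055325908}{386021}\right) \frac{1}{465829} = - \frac{82055325908}{179819776409}$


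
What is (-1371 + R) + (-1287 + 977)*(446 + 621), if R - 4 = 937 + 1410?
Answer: -329790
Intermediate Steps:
R = 2351 (R = 4 + (937 + 1410) = 4 + 2347 = 2351)
(-1371 + R) + (-1287 + 977)*(446 + 621) = (-1371 + 2351) + (-1287 + 977)*(446 + 621) = 980 - 310*1067 = 980 - 330770 = -329790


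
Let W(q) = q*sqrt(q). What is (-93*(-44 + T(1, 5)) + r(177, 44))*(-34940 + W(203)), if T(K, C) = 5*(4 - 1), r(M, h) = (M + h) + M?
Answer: -108139300 + 628285*sqrt(203) ≈ -9.9188e+7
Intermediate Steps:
r(M, h) = h + 2*M
T(K, C) = 15 (T(K, C) = 5*3 = 15)
W(q) = q**(3/2)
(-93*(-44 + T(1, 5)) + r(177, 44))*(-34940 + W(203)) = (-93*(-44 + 15) + (44 + 2*177))*(-34940 + 203**(3/2)) = (-93*(-29) + (44 + 354))*(-34940 + 203*sqrt(203)) = (2697 + 398)*(-34940 + 203*sqrt(203)) = 3095*(-34940 + 203*sqrt(203)) = -108139300 + 628285*sqrt(203)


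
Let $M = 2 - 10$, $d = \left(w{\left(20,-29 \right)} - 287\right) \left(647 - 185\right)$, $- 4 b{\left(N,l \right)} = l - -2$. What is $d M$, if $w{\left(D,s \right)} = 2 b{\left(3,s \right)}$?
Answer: $1010856$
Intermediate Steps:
$b{\left(N,l \right)} = - \frac{1}{2} - \frac{l}{4}$ ($b{\left(N,l \right)} = - \frac{l - -2}{4} = - \frac{l + 2}{4} = - \frac{2 + l}{4} = - \frac{1}{2} - \frac{l}{4}$)
$w{\left(D,s \right)} = -1 - \frac{s}{2}$ ($w{\left(D,s \right)} = 2 \left(- \frac{1}{2} - \frac{s}{4}\right) = -1 - \frac{s}{2}$)
$d = -126357$ ($d = \left(\left(-1 - - \frac{29}{2}\right) - 287\right) \left(647 - 185\right) = \left(\left(-1 + \frac{29}{2}\right) - 287\right) 462 = \left(\frac{27}{2} - 287\right) 462 = \left(- \frac{547}{2}\right) 462 = -126357$)
$M = -8$ ($M = 2 - 10 = -8$)
$d M = \left(-126357\right) \left(-8\right) = 1010856$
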